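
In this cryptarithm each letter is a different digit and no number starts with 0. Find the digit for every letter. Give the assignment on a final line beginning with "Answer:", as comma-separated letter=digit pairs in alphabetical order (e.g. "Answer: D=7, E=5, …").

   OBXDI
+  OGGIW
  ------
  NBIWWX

Step 1. [col 1: I + W ≡ X (mod 10)] column 1 (I + W ≡ X (mod 10), carry-in 0) doesn't pin W yet; pick W=7 and continue. So W=7.
Step 2. [N] the sum has 6 digits but both addends have 5; that extra leading digit N is the final carry, namely 1 ⇒ N=1.
Step 3. [col 1: I + W ≡ X (mod 10)] several values work for X in column 1 (I + W ≡ X (mod 10), carry-in 0); try X=9, so X=9.
Step 4. [col 1: I + W ≡ X (mod 10)] in column 1 we have I+W≡X with carry-in 0; given W=7, X=9 and digits 1,7,9 already taken and all letters distinct, that pins I to 2, so I=2.
Step 5. [col 2: D + I ≡ W (mod 10)] column 2 reads D+I+carry(0)=W with I=2, W=7; with digits 1,2,7,9 already taken and all letters distinct, the only value for D is 5 ⇒ D=5.
Step 6. [col 3: X + G ≡ W (mod 10)] in column 3 we have X+G≡W with carry-in 0; given X=9, W=7 and digits 1,2,5,7,9 already taken and all letters distinct, that pins G to 8, so G=8.
Step 7. [col 4: B + G ≡ I (mod 10)] column 4 reads B+G+carry(1)=I with G=8, I=2; with digits 1,2,5,7,8,9 already taken and all letters distinct, the only value for B is 3, so B=3.
Step 8. [col 5: O + O ≡ B (mod 10)] from column 5 (B=3, carry-in 1, digits 1,2,3,5,7,8,9 already taken and all letters distinct): O must equal 6, so O=6.

Answer: B=3, D=5, G=8, I=2, N=1, O=6, W=7, X=9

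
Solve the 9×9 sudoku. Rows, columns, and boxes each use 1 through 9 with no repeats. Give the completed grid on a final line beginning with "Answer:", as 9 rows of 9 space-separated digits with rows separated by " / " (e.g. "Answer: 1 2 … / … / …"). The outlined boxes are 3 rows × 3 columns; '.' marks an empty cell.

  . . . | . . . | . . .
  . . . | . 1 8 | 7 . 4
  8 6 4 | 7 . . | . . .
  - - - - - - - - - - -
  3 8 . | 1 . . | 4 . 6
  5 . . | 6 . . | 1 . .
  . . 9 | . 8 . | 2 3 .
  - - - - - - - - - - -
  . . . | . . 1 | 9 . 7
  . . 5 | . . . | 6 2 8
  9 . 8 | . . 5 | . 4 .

Step 1. [r2c1∈{2}] nothing but 2 survives at r2c1, so r2c1=2.
Step 2. [r1c3∈{1,3,7}] r1c3 is the only open cell in col 3 admitting 1 ⇒ r1c3=1.
Step 3. [r1c6∈{2,3,4,6,9}] col 6 places 6 nowhere but r1c6. So r1c6=6.
Step 4. [r5c9∈{9}] nothing but 9 survives at r5c9 ⇒ r5c9=9.
Step 5. [r9c7∈{3}] r9c7's peers cover all but 3. So r9c7=3.
Step 6. [r3c7∈{5}] nothing but 5 survives at r3c7, so r3c7=5.
Step 7. [r9c4∈{2}] r9c4 has the single candidate 2 ⇒ r9c4=2.
Step 8. [r2c3∈{3}] r2c3 has the single candidate 3. So r2c3=3.
Step 9. [r6c1∈{1,4,6,7}] across row 6, 6 lands solely at r6c1, so r6c1=6.
Step 10. [r7c1∈{4}] r7c1's peers cover all but 4. So r7c1=4.
Step 11. [r6c2∈{1,4,7}] across row 6, 1 lands solely at r6c2 ⇒ r6c2=1.
Step 12. [r6c6∈{4,7}] 7 has one home in row 6: r6c6. So r6c6=7.
Step 13. [r6c4∈{4,5}] 4 has one home in row 6: r6c4, so r6c4=4.
Step 14. [r9c2∈{7}] r9c2 is down to just 7, so r9c2=7.
Step 15. [r1c5∈{2,3,4,5,9}] across row 1, 4 lands solely at r1c5. So r1c5=4.
Step 16. [r8c2∈{3}] r8c2's peers cover all but 3. So r8c2=3.
Step 17. [r8c4∈{9}] r8c4 has the single candidate 9 ⇒ r8c4=9.
Step 18. [r4c5∈{2,5,9}] r4c5 is the only open cell in col 5 admitting 5. So r4c5=5.
Step 19. [r3c5∈{2,3,9}] in col 5, 9 fits only at r3c5 ⇒ r3c5=9.
Step 20. [r5c5∈{2,3}] col 5 places 2 nowhere but r5c5, so r5c5=2.
Step 21. [r5c3∈{7}] r5c3 has the single candidate 7, so r5c3=7.
Step 22. [r7c5∈{3,6}] col 5 places 3 nowhere but r7c5 ⇒ r7c5=3.
Step 23. [r1c4∈{3,5}] across col 4, 3 lands solely at r1c4, so r1c4=3.
Step 24. [r1c2∈{5,9}] row 1 places 5 nowhere but r1c2, so r1c2=5.
Step 25. [r3c9∈{1,2,3}] r3c9 is the only open cell in row 3 admitting 3, so r3c9=3.
Step 26. [r1c8∈{8,9}] in row 1, 9 fits only at r1c8. So r1c8=9.
Step 27. [r7c3∈{2,6}] in row 7, 6 fits only at r7c3, so r7c3=6.
Step 28. [r5c6∈{3}] r5c6 has the single candidate 3. So r5c6=3.
Step 29. [r8c1∈{1}] r8c1 is down to just 1, so r8c1=1.
Step 30. [r7c2∈{2}] r7c2 is down to just 2. So r7c2=2.
Step 31. [r9c5∈{6}] r9c5 has the single candidate 6 ⇒ r9c5=6.
Step 32. [r6c9∈{5}] nothing but 5 survives at r6c9. So r6c9=5.
Step 33. [r7c4∈{8}] r7c4 has the single candidate 8. So r7c4=8.
Step 34. [r8c6∈{4}] r8c6's peers cover all but 4 ⇒ r8c6=4.
Step 35. [r7c8∈{5}] r7c8 has the single candidate 5. So r7c8=5.
Step 36. [r4c3∈{2}] only 2 remains possible at r4c3, so r4c3=2.
Step 37. [r8c5∈{7}] nothing but 7 survives at r8c5, so r8c5=7.
Step 38. [r1c7∈{8}] only 8 remains possible at r1c7, so r1c7=8.
Step 39. [r4c6∈{9}] nothing but 9 survives at r4c6, so r4c6=9.
Step 40. [r5c2∈{4}] r5c2's peers cover all but 4 ⇒ r5c2=4.
Step 41. [r9c9∈{1}] r9c9's peers cover all but 1 ⇒ r9c9=1.
Step 42. [r3c6∈{2}] only 2 remains possible at r3c6. So r3c6=2.
Step 43. [r2c2∈{9}] nothing but 9 survives at r2c2, so r2c2=9.
Step 44. [r5c8∈{8}] only 8 remains possible at r5c8 ⇒ r5c8=8.
Step 45. [r2c4∈{5}] only 5 remains possible at r2c4 ⇒ r2c4=5.
Step 46. [r4c8∈{7}] nothing but 7 survives at r4c8 ⇒ r4c8=7.
Step 47. [r1c1∈{7}] r1c1's peers cover all but 7, so r1c1=7.
Step 48. [r2c8∈{6}] only 6 remains possible at r2c8, so r2c8=6.
Step 49. [r1c9∈{2}] r1c9 has the single candidate 2, so r1c9=2.
Step 50. [r3c8∈{1}] nothing but 1 survives at r3c8. So r3c8=1.

Answer: 7 5 1 3 4 6 8 9 2 / 2 9 3 5 1 8 7 6 4 / 8 6 4 7 9 2 5 1 3 / 3 8 2 1 5 9 4 7 6 / 5 4 7 6 2 3 1 8 9 / 6 1 9 4 8 7 2 3 5 / 4 2 6 8 3 1 9 5 7 / 1 3 5 9 7 4 6 2 8 / 9 7 8 2 6 5 3 4 1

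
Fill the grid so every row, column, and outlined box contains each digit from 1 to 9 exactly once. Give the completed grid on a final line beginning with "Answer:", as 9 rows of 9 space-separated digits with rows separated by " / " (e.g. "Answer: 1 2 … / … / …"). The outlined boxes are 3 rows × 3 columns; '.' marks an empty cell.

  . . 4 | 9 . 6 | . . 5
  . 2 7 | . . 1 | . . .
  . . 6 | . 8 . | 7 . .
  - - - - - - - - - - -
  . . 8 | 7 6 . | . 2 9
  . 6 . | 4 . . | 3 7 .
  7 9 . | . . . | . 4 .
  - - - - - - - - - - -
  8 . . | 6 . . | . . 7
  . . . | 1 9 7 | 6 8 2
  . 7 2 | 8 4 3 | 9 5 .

Step 1. [r4c6∈{5}] r4c6 has the single candidate 5, so r4c6=5.
Step 2. [r4c7∈{1}] nothing but 1 survives at r4c7 ⇒ r4c7=1.
Step 3. [r7c8∈{1,3}] r7c8 is the only open cell in box 9 admitting 3, so r7c8=3.
Step 4. [r7c6∈{2}] only 2 remains possible at r7c6. So r7c6=2.
Step 5. [r5c9∈{8}] r5c9 has the single candidate 8 ⇒ r5c9=8.
Step 6. [r1c8∈{1}] r1c8 has the single candidate 1. So r1c8=1.
Step 7. [r1c1∈{3}] r1c1 has the single candidate 3. So r1c1=3.
Step 8. [r3c4∈{2,3,5}] r3c4 is the only open cell in row 3 admitting 2, so r3c4=2.
Step 9. [r6c4∈{3}] only 3 remains possible at r6c4 ⇒ r6c4=3.
Step 10. [r5c1∈{1,2,5}] r5c1 is the only open cell in col 1 admitting 2, so r5c1=2.
Step 11. [r5c3∈{1,5}] in row 5, 5 fits only at r5c3 ⇒ r5c3=5.
Step 12. [r4c2∈{3,4}] r4c2 is the only open cell in row 4 admitting 3. So r4c2=3.
Step 13. [r7c7∈{4}] r7c7 is down to just 4 ⇒ r7c7=4.
Step 14. [r2c9∈{3,4,6}] across row 2, 4 lands solely at r2c9, so r2c9=4.
Step 15. [r2c4∈{5}] r2c4 has the single candidate 5, so r2c4=5.
Step 16. [r6c3∈{1}] only 1 remains possible at r6c3 ⇒ r6c3=1.
Step 17. [r7c2∈{1,5}] row 7 places 1 nowhere but r7c2 ⇒ r7c2=1.
Step 18. [r3c2∈{5}] r3c2 has the single candidate 5. So r3c2=5.
Step 19. [r3c8∈{9}] nothing but 9 survives at r3c8. So r3c8=9.
Step 20. [r1c2∈{8}] r1c2 has the single candidate 8. So r1c2=8.
Step 21. [r8c2∈{4}] r8c2 is down to just 4, so r8c2=4.
Step 22. [r2c8∈{6}] r2c8 has the single candidate 6. So r2c8=6.
Step 23. [r5c6∈{9}] only 9 remains possible at r5c6. So r5c6=9.
Step 24. [r9c1∈{6}] r9c1 has the single candidate 6. So r9c1=6.
Step 25. [r7c5∈{5}] nothing but 5 survives at r7c5, so r7c5=5.
Step 26. [r9c9∈{1}] nothing but 1 survives at r9c9. So r9c9=1.
Step 27. [r6c5∈{2}] nothing but 2 survives at r6c5. So r6c5=2.
Step 28. [r2c5∈{3}] r2c5 has the single candidate 3 ⇒ r2c5=3.
Step 29. [r2c1∈{9}] nothing but 9 survives at r2c1. So r2c1=9.
Step 30. [r3c1∈{1}] only 1 remains possible at r3c1. So r3c1=1.
Step 31. [r4c1∈{4}] r4c1's peers cover all but 4. So r4c1=4.
Step 32. [r7c3∈{9}] only 9 remains possible at r7c3 ⇒ r7c3=9.
Step 33. [r3c6∈{4}] r3c6 has the single candidate 4. So r3c6=4.
Step 34. [r3c9∈{3}] only 3 remains possible at r3c9, so r3c9=3.
Step 35. [r6c7∈{5}] r6c7 is down to just 5. So r6c7=5.
Step 36. [r1c5∈{7}] r1c5's peers cover all but 7 ⇒ r1c5=7.
Step 37. [r5c5∈{1}] r5c5 is down to just 1 ⇒ r5c5=1.
Step 38. [r2c7∈{8}] only 8 remains possible at r2c7 ⇒ r2c7=8.
Step 39. [r8c1∈{5}] r8c1's peers cover all but 5. So r8c1=5.
Step 40. [r1c7∈{2}] only 2 remains possible at r1c7. So r1c7=2.
Step 41. [r6c9∈{6}] r6c9 is down to just 6, so r6c9=6.
Step 42. [r6c6∈{8}] r6c6's peers cover all but 8, so r6c6=8.
Step 43. [r8c3∈{3}] r8c3 is down to just 3, so r8c3=3.

Answer: 3 8 4 9 7 6 2 1 5 / 9 2 7 5 3 1 8 6 4 / 1 5 6 2 8 4 7 9 3 / 4 3 8 7 6 5 1 2 9 / 2 6 5 4 1 9 3 7 8 / 7 9 1 3 2 8 5 4 6 / 8 1 9 6 5 2 4 3 7 / 5 4 3 1 9 7 6 8 2 / 6 7 2 8 4 3 9 5 1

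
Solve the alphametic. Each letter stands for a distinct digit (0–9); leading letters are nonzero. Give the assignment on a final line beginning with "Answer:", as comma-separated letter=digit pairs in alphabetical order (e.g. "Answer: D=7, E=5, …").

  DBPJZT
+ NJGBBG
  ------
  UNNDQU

Step 1. [col 1: T + G ≡ U (mod 10)] T=5 is one option consistent with column 1 (T + G ≡ U (mod 10), carry-in 0) — take it ⇒ T=5.
Step 2. [col 1: T + G ≡ U (mod 10)] several values work for U in column 1 (T + G ≡ U (mod 10), carry-in 0); try U=6, so U=6.
Step 3. [col 1: T + G ≡ U (mod 10)] from column 1 (T=5, U=6, carry-in 0, digits 5,6 already taken and all letters distinct): G must equal 1 ⇒ G=1.
Step 4. [col 2: Z + B ≡ Q (mod 10)] column 2 (Z + B ≡ Q (mod 10), carry-in 0) doesn't pin Q yet; pick Q=7 and continue, so Q=7.
Step 5. [col 2: Z + B ≡ Q (mod 10)] several values work for B in column 2 (Z + B ≡ Q (mod 10), carry-in 0); try B=8. So B=8.
Step 6. [col 2: Z + B ≡ Q (mod 10)] column 2 reads Z+B+carry(0)=Q with B=8, Q=7; with digits 1,5,6,7,8 already taken and all letters distinct, the only value for Z is 9. So Z=9.
Step 7. [col 3: J + B ≡ D (mod 10)] several values work for D in column 3 (J + B ≡ D (mod 10), carry-in 1); try D=3. So D=3.
Step 8. [col 3: J + B ≡ D (mod 10)] in column 3 we have J+B≡D with carry-in 1; given B=8, D=3 and digits 1,3,5,6,7,8,9 already taken and all letters distinct, that pins J to 4. So J=4.
Step 9. [col 4: P + G ≡ N (mod 10)] from column 4 (G=1, carry-in 1, digits 1,3,4,5,6,7,8,9 already taken and all letters distinct): N must equal 2. So N=2.
Step 10. [col 4: P + G ≡ N (mod 10)] in column 4 we have P+G≡N with carry-in 1; given G=1, N=2 and digits 1,2,3,4,5,6,7,8,9 already taken and all letters distinct, that pins P to 0. So P=0.

Answer: B=8, D=3, G=1, J=4, N=2, P=0, Q=7, T=5, U=6, Z=9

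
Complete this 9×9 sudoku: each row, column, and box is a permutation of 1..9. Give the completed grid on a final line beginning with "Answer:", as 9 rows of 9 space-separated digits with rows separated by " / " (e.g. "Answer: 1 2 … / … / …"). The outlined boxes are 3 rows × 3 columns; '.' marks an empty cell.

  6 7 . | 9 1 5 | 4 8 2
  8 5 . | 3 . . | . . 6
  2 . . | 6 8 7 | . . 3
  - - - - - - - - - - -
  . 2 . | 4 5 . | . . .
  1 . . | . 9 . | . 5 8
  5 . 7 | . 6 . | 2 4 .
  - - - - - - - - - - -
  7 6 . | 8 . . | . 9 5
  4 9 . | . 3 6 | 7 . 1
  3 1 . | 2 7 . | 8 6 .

Step 1. [r4c8∈{1,3,7}] in col 8, 3 fits only at r4c8, so r4c8=3.
Step 2. [r4c7∈{1,6,9}] across box 6, 1 lands solely at r4c7 ⇒ r4c7=1.
Step 3. [r4c3∈{6,8,9}] r4c3 is the only open cell in row 4 admitting 6. So r4c3=6.
Step 4. [r7c5∈{4}] only 4 remains possible at r7c5 ⇒ r7c5=4.
Step 5. [r3c2∈{4}] r3c2's peers cover all but 4. So r3c2=4.
Step 6. [r5c2∈{3}] r5c2 is down to just 3, so r5c2=3.
Step 7. [r8c3∈{2,5,8}] r8c3 is the only open cell in row 8 admitting 8, so r8c3=8.
Step 8. [r6c6∈{1,3,8}] row 6 places 3 nowhere but r6c6. So r6c6=3.
Step 9. [r3c8∈{1}] r3c8's peers cover all but 1 ⇒ r3c8=1.
Step 10. [r3c3∈{9}] only 9 remains possible at r3c3 ⇒ r3c3=9.
Step 11. [r6c9∈{9}] r6c9's peers cover all but 9. So r6c9=9.
Step 12. [r5c6∈{2}] nothing but 2 survives at r5c6, so r5c6=2.
Step 13. [r5c7∈{6}] r5c7's peers cover all but 6. So r5c7=6.
Step 14. [r2c7∈{9}] nothing but 9 survives at r2c7, so r2c7=9.
Step 15. [r8c4∈{5}] nothing but 5 survives at r8c4, so r8c4=5.
Step 16. [r2c6∈{4}] only 4 remains possible at r2c6. So r2c6=4.
Step 17. [r3c7∈{5}] only 5 remains possible at r3c7, so r3c7=5.
Step 18. [r2c5∈{2}] r2c5 has the single candidate 2, so r2c5=2.
Step 19. [r9c9∈{4}] r9c9 is down to just 4. So r9c9=4.
Step 20. [r2c3∈{1}] r2c3's peers cover all but 1 ⇒ r2c3=1.
Step 21. [r5c4∈{7}] r5c4's peers cover all but 7, so r5c4=7.
Step 22. [r4c1∈{9}] r4c1 is down to just 9, so r4c1=9.
Step 23. [r6c2∈{8}] r6c2's peers cover all but 8. So r6c2=8.
Step 24. [r7c3∈{2}] r7c3 is down to just 2 ⇒ r7c3=2.
Step 25. [r6c4∈{1}] only 1 remains possible at r6c4 ⇒ r6c4=1.
Step 26. [r7c7∈{3}] nothing but 3 survives at r7c7, so r7c7=3.
Step 27. [r1c3∈{3}] nothing but 3 survives at r1c3 ⇒ r1c3=3.
Step 28. [r4c6∈{8}] only 8 remains possible at r4c6. So r4c6=8.
Step 29. [r8c8∈{2}] r8c8 has the single candidate 2 ⇒ r8c8=2.
Step 30. [r9c6∈{9}] nothing but 9 survives at r9c6 ⇒ r9c6=9.
Step 31. [r4c9∈{7}] nothing but 7 survives at r4c9. So r4c9=7.
Step 32. [r5c3∈{4}] r5c3 has the single candidate 4, so r5c3=4.
Step 33. [r7c6∈{1}] only 1 remains possible at r7c6 ⇒ r7c6=1.
Step 34. [r9c3∈{5}] nothing but 5 survives at r9c3, so r9c3=5.
Step 35. [r2c8∈{7}] r2c8 is down to just 7. So r2c8=7.

Answer: 6 7 3 9 1 5 4 8 2 / 8 5 1 3 2 4 9 7 6 / 2 4 9 6 8 7 5 1 3 / 9 2 6 4 5 8 1 3 7 / 1 3 4 7 9 2 6 5 8 / 5 8 7 1 6 3 2 4 9 / 7 6 2 8 4 1 3 9 5 / 4 9 8 5 3 6 7 2 1 / 3 1 5 2 7 9 8 6 4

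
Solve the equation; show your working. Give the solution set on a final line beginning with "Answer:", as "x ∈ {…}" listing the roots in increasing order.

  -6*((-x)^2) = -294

Step 1. [-6*((-x)^2) = -294] -6·(inner) — divide through by -6, so div: (-x)^2 = 49.
Step 2. [(-x)^2 = 49] √ both sides: 49 ≥ 0 gives two branches. So sqrt: -x = 7 or -7.
Step 3. [-x = 7 or -7] LHS negated; negate both sides, so neg: x = -7 or 7.

Answer: x ∈ {-7, 7}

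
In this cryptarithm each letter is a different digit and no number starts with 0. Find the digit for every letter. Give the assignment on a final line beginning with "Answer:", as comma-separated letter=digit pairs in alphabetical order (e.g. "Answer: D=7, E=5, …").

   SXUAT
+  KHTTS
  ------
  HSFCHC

Step 1. [col 1: T + S ≡ C (mod 10)] several values work for C in column 1 (T + S ≡ C (mod 10), carry-in 0); try C=2 ⇒ C=2.
Step 2. [H] adding two 5-digit numbers gives at most 5+1 digits, and here it does — H is that final carry and must be 1 ⇒ H=1.
Step 3. [col 1: T + S ≡ C (mod 10)] S=5 is one option consistent with column 1 (T + S ≡ C (mod 10), carry-in 0) — take it. So S=5.
Step 4. [col 1: T + S ≡ C (mod 10)] in column 1 we have T+S≡C with carry-in 0; given S=5, C=2 and digits 1,2,5 already taken and all letters distinct, that pins T to 7 ⇒ T=7.
Step 5. [col 2: A + T ≡ H (mod 10)] from column 2 (T=7, H=1, carry-in 1, digits 1,2,5,7 already taken and all letters distinct): A must equal 3 ⇒ A=3.
Step 6. [col 3: U + T ≡ C (mod 10)] column 3: given T=7, C=2, carry-in 1, and digits 1,2,3,5,7 already taken and all letters distinct, U+T≡C (mod 10) forces U=4. So U=4.
Step 7. [col 4: X + H ≡ F (mod 10)] no forcing yet in column 4 (carry-in 1); F=0 is free and consistent — try it. So F=0.
Step 8. [col 4: X + H ≡ F (mod 10)] in column 4 we have X+H≡F with carry-in 1; given H=1, F=0 and digits 0,1,2,3,4,5,7 already taken and all letters distinct, that pins X to 8, so X=8.
Step 9. [col 5: S + K ≡ S (mod 10)] column 5: given S=5, carry-in 1, and digits 0,1,2,3,4,5,7,8 already taken and all letters distinct, S+K≡S (mod 10) forces K=9. So K=9.

Answer: A=3, C=2, F=0, H=1, K=9, S=5, T=7, U=4, X=8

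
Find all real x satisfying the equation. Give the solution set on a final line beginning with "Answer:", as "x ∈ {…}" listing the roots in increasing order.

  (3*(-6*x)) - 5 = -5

Step 1. [(3*(-6*x)) - 5 = -5] add 5: x sits inside (… - 5), so sub: 3*(-6*x) = 0.
Step 2. [3*(-6*x) = 0] leading coefficient 3: divide by 3, so div: -6*x = 0.
Step 3. [-6*x = 0] divide by the outer -6, so div: x = 0.

Answer: x ∈ {0}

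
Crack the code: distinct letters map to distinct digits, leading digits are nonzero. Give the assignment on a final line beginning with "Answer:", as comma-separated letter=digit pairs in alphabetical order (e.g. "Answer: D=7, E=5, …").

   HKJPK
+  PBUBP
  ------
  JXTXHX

Step 1. [J] the sum has 6 digits but both addends have 5; that extra leading digit J is the final carry, namely 1, so J=1.
Step 2. [col 1: K + P ≡ X (mod 10)] column 1 (K + P ≡ X (mod 10), carry-in 0) doesn't pin K yet; pick K=8 and continue ⇒ K=8.
Step 3. [col 1: K + P ≡ X (mod 10)] column 1 (K + P ≡ X (mod 10), carry-in 0) doesn't pin P yet; pick P=2 and continue, so P=2.
Step 4. [col 1: K + P ≡ X (mod 10)] column 1: given K=8, P=2, carry-in 0, and digits 1,2,8 already taken and all letters distinct, K+P≡X (mod 10) forces X=0, so X=0.
Step 5. [col 2: P + B ≡ H (mod 10)] H=7 is one option consistent with column 2 (P + B ≡ H (mod 10), carry-in 1) — take it, so H=7.
Step 6. [col 2: P + B ≡ H (mod 10)] from column 2 (P=2, H=7, carry-in 1, digits 0,1,2,7,8 already taken and all letters distinct): B must equal 4. So B=4.
Step 7. [col 3: J + U ≡ X (mod 10)] column 3 reads J+U+carry(0)=X with J=1, X=0; with digits 0,1,2,4,7,8 already taken and all letters distinct, the only value for U is 9 ⇒ U=9.
Step 8. [col 4: K + B ≡ T (mod 10)] from column 4 (K=8, B=4, carry-in 1, digits 0,1,2,4,7,8,9 already taken and all letters distinct): T must equal 3. So T=3.

Answer: B=4, H=7, J=1, K=8, P=2, T=3, U=9, X=0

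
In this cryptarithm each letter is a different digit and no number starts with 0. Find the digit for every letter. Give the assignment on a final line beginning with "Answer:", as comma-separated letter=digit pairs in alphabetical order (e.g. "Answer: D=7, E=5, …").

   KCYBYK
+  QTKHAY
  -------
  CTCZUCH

Step 1. [col 1: K + Y ≡ H (mod 10)] several values work for K in column 1 (K + Y ≡ H (mod 10), carry-in 0); try K=3. So K=3.
Step 2. [C] the sum has 7 digits but both addends have 6; that extra leading digit C is the final carry, namely 1. So C=1.
Step 3. [col 1: K + Y ≡ H (mod 10)] Y=2 is one option consistent with column 1 (K + Y ≡ H (mod 10), carry-in 0) — take it ⇒ Y=2.
Step 4. [col 1: K + Y ≡ H (mod 10)] column 1 reads K+Y+carry(0)=H with K=3, Y=2; with digits 1,2,3 already taken and all letters distinct, the only value for H is 5 ⇒ H=5.
Step 5. [col 2: Y + A ≡ C (mod 10)] in column 2 we have Y+A≡C with carry-in 0; given Y=2, C=1 and digits 1,2,3,5 already taken and all letters distinct, that pins A to 9 ⇒ A=9.
Step 6. [col 3: B + H ≡ U (mod 10)] column 3 (B + H ≡ U (mod 10), carry-in 1) doesn't pin B yet; pick B=8 and continue ⇒ B=8.
Step 7. [col 3: B + H ≡ U (mod 10)] from column 3 (B=8, H=5, carry-in 1, digits 1,2,3,5,8,9 already taken and all letters distinct): U must equal 4 ⇒ U=4.
Step 8. [col 4: Y + K ≡ Z (mod 10)] column 4 reads Y+K+carry(1)=Z with Y=2, K=3; with digits 1,2,3,4,5,8,9 already taken and all letters distinct, the only value for Z is 6 ⇒ Z=6.
Step 9. [col 5: C + T ≡ C (mod 10)] from column 5 (C=1, carry-in 0, digits 1,2,3,4,5,6,8,9 already taken and all letters distinct): T must equal 0. So T=0.
Step 10. [col 6: K + Q ≡ T (mod 10)] column 6: given K=3, T=0, carry-in 0, and digits 0,1,2,3,4,5,6,8,9 already taken and all letters distinct, K+Q≡T (mod 10) forces Q=7 ⇒ Q=7.

Answer: A=9, B=8, C=1, H=5, K=3, Q=7, T=0, U=4, Y=2, Z=6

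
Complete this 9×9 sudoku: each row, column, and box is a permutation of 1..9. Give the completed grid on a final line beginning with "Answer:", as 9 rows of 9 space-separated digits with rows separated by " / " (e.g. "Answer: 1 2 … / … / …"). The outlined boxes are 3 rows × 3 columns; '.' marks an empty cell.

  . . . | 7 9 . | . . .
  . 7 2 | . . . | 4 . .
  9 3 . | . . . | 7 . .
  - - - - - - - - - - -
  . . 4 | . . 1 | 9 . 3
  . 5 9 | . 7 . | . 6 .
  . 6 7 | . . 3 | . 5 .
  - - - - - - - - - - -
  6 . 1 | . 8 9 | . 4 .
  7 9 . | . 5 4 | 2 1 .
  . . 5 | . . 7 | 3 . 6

Step 1. [r8c9∈{8}] r8c9 is down to just 8, so r8c9=8.
Step 2. [r1c2∈{1,4,8}] in col 2, 1 fits only at r1c2 ⇒ r1c2=1.
Step 3. [r4c4∈{2,5,6,8}] r4c4 is the only open cell in row 4 admitting 5 ⇒ r4c4=5.
Step 4. [r1c7∈{5,6,8}] 6 has one home in col 7: r1c7. So r1c7=6.
Step 5. [r1c3∈{8}] only 8 remains possible at r1c3, so r1c3=8.
Step 6. [r7c2∈{2}] r7c2 is down to just 2. So r7c2=2.
Step 7. [r4c2∈{8}] nothing but 8 survives at r4c2. So r4c2=8.
Step 8. [r4c1∈{2}] r4c1 is down to just 2. So r4c1=2.
Step 9. [r2c5∈{1,3,6}] col 5 places 3 nowhere but r2c5. So r2c5=3.
Step 10. [r2c9∈{1,5,9}] across col 9, 9 lands solely at r2c9, so r2c9=9.
Step 11. [r3c9∈{1,2,5}] box 3 places 1 nowhere but r3c9, so r3c9=1.
Step 12. [r3c6∈{2,5,6,8}] in row 3, 5 fits only at r3c6, so r3c6=5.
Step 13. [r1c6∈{2}] r1c6 has the single candidate 2, so r1c6=2.
Step 14. [r2c6∈{6,8}] col 6 places 6 nowhere but r2c6, so r2c6=6.
Step 15. [r5c6∈{8}] nothing but 8 survives at r5c6. So r5c6=8.
Step 16. [r1c9∈{5}] nothing but 5 survives at r1c9 ⇒ r1c9=5.
Step 17. [r2c4∈{1,8}] across row 2, 1 lands solely at r2c4, so r2c4=1.
Step 18. [r9c4∈{2}] r9c4 is down to just 2, so r9c4=2.
Step 19. [r5c4∈{4}] r5c4 has the single candidate 4, so r5c4=4.
Step 20. [r5c7∈{1}] nothing but 1 survives at r5c7, so r5c7=1.
Step 21. [r1c1∈{4}] nothing but 4 survives at r1c1 ⇒ r1c1=4.
Step 22. [r5c9∈{2}] nothing but 2 survives at r5c9, so r5c9=2.
Step 23. [r3c4∈{8}] r3c4 is down to just 8, so r3c4=8.
Step 24. [r8c3∈{3}] r8c3 is down to just 3. So r8c3=3.
Step 25. [r5c1∈{3}] only 3 remains possible at r5c1 ⇒ r5c1=3.
Step 26. [r3c3∈{6}] r3c3's peers cover all but 6, so r3c3=6.
Step 27. [r9c5∈{1}] r9c5's peers cover all but 1. So r9c5=1.
Step 28. [r1c8∈{3}] r1c8's peers cover all but 3, so r1c8=3.
Step 29. [r4c8∈{7}] r4c8 has the single candidate 7. So r4c8=7.
Step 30. [r2c8∈{8}] r2c8's peers cover all but 8. So r2c8=8.
Step 31. [r9c1∈{8}] r9c1 has the single candidate 8 ⇒ r9c1=8.
Step 32. [r6c1∈{1}] only 1 remains possible at r6c1 ⇒ r6c1=1.
Step 33. [r9c2∈{4}] r9c2 is down to just 4 ⇒ r9c2=4.
Step 34. [r6c4∈{9}] r6c4 is down to just 9, so r6c4=9.
Step 35. [r7c4∈{3}] only 3 remains possible at r7c4, so r7c4=3.
Step 36. [r4c5∈{6}] only 6 remains possible at r4c5. So r4c5=6.
Step 37. [r3c5∈{4}] only 4 remains possible at r3c5. So r3c5=4.
Step 38. [r6c9∈{4}] r6c9 has the single candidate 4. So r6c9=4.
Step 39. [r7c9∈{7}] r7c9 is down to just 7. So r7c9=7.
Step 40. [r3c8∈{2}] r3c8 is down to just 2 ⇒ r3c8=2.
Step 41. [r7c7∈{5}] only 5 remains possible at r7c7 ⇒ r7c7=5.
Step 42. [r6c5∈{2}] only 2 remains possible at r6c5. So r6c5=2.
Step 43. [r9c8∈{9}] r9c8 is down to just 9, so r9c8=9.
Step 44. [r8c4∈{6}] nothing but 6 survives at r8c4. So r8c4=6.
Step 45. [r6c7∈{8}] r6c7 is down to just 8, so r6c7=8.
Step 46. [r2c1∈{5}] r2c1 is down to just 5, so r2c1=5.

Answer: 4 1 8 7 9 2 6 3 5 / 5 7 2 1 3 6 4 8 9 / 9 3 6 8 4 5 7 2 1 / 2 8 4 5 6 1 9 7 3 / 3 5 9 4 7 8 1 6 2 / 1 6 7 9 2 3 8 5 4 / 6 2 1 3 8 9 5 4 7 / 7 9 3 6 5 4 2 1 8 / 8 4 5 2 1 7 3 9 6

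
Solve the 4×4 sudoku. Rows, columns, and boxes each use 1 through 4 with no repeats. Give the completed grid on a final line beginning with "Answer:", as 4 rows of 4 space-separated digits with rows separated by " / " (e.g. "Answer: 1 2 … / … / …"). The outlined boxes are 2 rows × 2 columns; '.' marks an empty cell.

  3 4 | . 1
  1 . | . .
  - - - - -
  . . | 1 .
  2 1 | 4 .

Step 1. [r4c4∈{3}] r4c4 is down to just 3 ⇒ r4c4=3.
Step 2. [r2c2∈{2}] r2c2 has the single candidate 2 ⇒ r2c2=2.
Step 3. [r2c4∈{4}] only 4 remains possible at r2c4. So r2c4=4.
Step 4. [r3c2∈{3}] r3c2 is down to just 3, so r3c2=3.
Step 5. [r3c1∈{4}] nothing but 4 survives at r3c1. So r3c1=4.
Step 6. [r2c3∈{3}] r2c3 has the single candidate 3 ⇒ r2c3=3.
Step 7. [r3c4∈{2}] r3c4 has the single candidate 2 ⇒ r3c4=2.
Step 8. [r1c3∈{2}] r1c3's peers cover all but 2 ⇒ r1c3=2.

Answer: 3 4 2 1 / 1 2 3 4 / 4 3 1 2 / 2 1 4 3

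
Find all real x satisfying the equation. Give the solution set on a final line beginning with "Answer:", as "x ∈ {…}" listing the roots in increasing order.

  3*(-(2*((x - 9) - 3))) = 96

Step 1. [3*(-(2*((x - 9) - 3))) = 96] leading coefficient 3: divide by 3. So div: -(2*((x - 9) - 3)) = 32.
Step 2. [-(2*((x - 9) - 3)) = 32] leading − — multiply by −1. So neg: 2*((x - 9) - 3) = -32.
Step 3. [2*((x - 9) - 3) = -32] divide by the outer 2. So div: (x - 9) - 3 = -16.
Step 4. [(x - 9) - 3 = -16] the outer -3 inverts by adding 3, so sub: x - 9 = -13.
Step 5. [x - 9 = -13] 9 comes off first (add 9) ⇒ sub: x = -4.

Answer: x ∈ {-4}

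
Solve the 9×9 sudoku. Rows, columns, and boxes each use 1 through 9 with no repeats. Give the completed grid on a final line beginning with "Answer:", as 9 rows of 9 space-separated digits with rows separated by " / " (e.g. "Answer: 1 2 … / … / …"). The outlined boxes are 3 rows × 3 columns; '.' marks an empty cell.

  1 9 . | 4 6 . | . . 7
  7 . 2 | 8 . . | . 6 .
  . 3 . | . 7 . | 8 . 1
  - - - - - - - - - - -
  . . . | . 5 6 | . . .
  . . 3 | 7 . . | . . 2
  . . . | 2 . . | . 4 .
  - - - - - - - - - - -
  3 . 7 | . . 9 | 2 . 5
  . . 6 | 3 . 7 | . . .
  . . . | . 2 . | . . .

Step 1. [r1c3∈{5,8}] across row 1, 8 lands solely at r1c3, so r1c3=8.
Step 2. [r3c1∈{4,5,6}] in row 3, 6 fits only at r3c1, so r3c1=6.
Step 3. [r3c3∈{4,5}] row 3 places 4 nowhere but r3c3 ⇒ r3c3=4.
Step 4. [r2c2∈{5}] r2c2 has the single candidate 5. So r2c2=5.
Step 5. [r8c1∈{2,4,5,8,9}] r8c1 is the only open cell in row 8 admitting 5 ⇒ r8c1=5.
Step 6. [r8c2∈{1,2,4,8}] in row 8, 2 fits only at r8c2. So r8c2=2.
Step 7. [r6c3∈{1,5,9}] r6c3 is the only open cell in col 3 admitting 5 ⇒ r6c3=5.
Step 8. [r4c1∈{2,4,8,9}] in row 4, 2 fits only at r4c1 ⇒ r4c1=2.
Step 9. [r4c2∈{1,4,7,8}] 4 has one home in row 4: r4c2. So r4c2=4.
Step 10. [r9c1∈{4,8,9}] across col 1, 4 lands solely at r9c1 ⇒ r9c1=4.
Step 11. [r9c3∈{1,9}] 9 has one home in box 7: r9c3, so r9c3=9.
Step 12. [r4c3∈{1}] r4c3's peers cover all but 1 ⇒ r4c3=1.
Step 13. [r4c4∈{9}] r4c4 has the single candidate 9. So r4c4=9.
Step 14. [r3c8∈{2,5,9}] r3c8 is the only open cell in row 3 admitting 9, so r3c8=9.
Step 15. [r7c5∈{1,4,8}] r7c5 is the only open cell in row 7 admitting 4, so r7c5=4.
Step 16. [r3c4∈{5}] r3c4's peers cover all but 5, so r3c4=5.
Step 17. [r6c2∈{6,7,8}] r6c2 is the only open cell in col 2 admitting 7 ⇒ r6c2=7.
Step 18. [r1c8∈{2,3,5}] across col 8, 2 lands solely at r1c8, so r1c8=2.
Step 19. [r1c6∈{3}] r1c6's peers cover all but 3. So r1c6=3.
Step 20. [r6c5∈{1,3,8}] in col 5, 3 fits only at r6c5 ⇒ r6c5=3.
Step 21. [r2c6∈{1}] nothing but 1 survives at r2c6. So r2c6=1.
Step 22. [r6c7∈{1,6,9}] across row 6, 1 lands solely at r6c7. So r6c7=1.
Step 23. [r6c6∈{8}] nothing but 8 survives at r6c6, so r6c6=8.
Step 24. [r8c5∈{1,8}] across col 5, 8 lands solely at r8c5. So r8c5=8.
Step 25. [r6c9∈{6,9}] across row 6, 6 lands solely at r6c9 ⇒ r6c9=6.
Step 26. [r5c1∈{8,9}] in col 1, 8 fits only at r5c1 ⇒ r5c1=8.
Step 27. [r9c7∈{3,6,7}] in col 7, 6 fits only at r9c7 ⇒ r9c7=6.
Step 28. [r9c8∈{1,3,7,8}] across row 9, 7 lands solely at r9c8, so r9c8=7.
Step 29. [r4c8∈{3,8}] col 8 places 3 nowhere but r4c8, so r4c8=3.
Step 30. [r7c8∈{1,8}] in col 8, 8 fits only at r7c8. So r7c8=8.
Step 31. [r2c7∈{3,4}] r2c7 is the only open cell in col 7 admitting 3, so r2c7=3.
Step 32. [r5c7∈{5,9}] in row 5, 9 fits only at r5c7, so r5c7=9.
Step 33. [r9c4∈{1}] nothing but 1 survives at r9c4, so r9c4=1.
Step 34. [r8c9∈{4,9}] across row 8, 9 lands solely at r8c9, so r8c9=9.
Step 35. [r3c6∈{2}] only 2 remains possible at r3c6, so r3c6=2.
Step 36. [r1c7∈{5}] r1c7's peers cover all but 5, so r1c7=5.
Step 37. [r6c1∈{9}] nothing but 9 survives at r6c1. So r6c1=9.
Step 38. [r7c2∈{1}] r7c2's peers cover all but 1. So r7c2=1.
Step 39. [r5c2∈{6}] r5c2 is down to just 6. So r5c2=6.
Step 40. [r9c9∈{3}] nothing but 3 survives at r9c9 ⇒ r9c9=3.
Step 41. [r2c5∈{9}] r2c5's peers cover all but 9. So r2c5=9.
Step 42. [r9c6∈{5}] r9c6's peers cover all but 5 ⇒ r9c6=5.
Step 43. [r5c5∈{1}] r5c5's peers cover all but 1, so r5c5=1.
Step 44. [r4c9∈{8}] r4c9 is down to just 8, so r4c9=8.
Step 45. [r5c6∈{4}] only 4 remains possible at r5c6. So r5c6=4.
Step 46. [r8c7∈{4}] r8c7's peers cover all but 4, so r8c7=4.
Step 47. [r8c8∈{1}] only 1 remains possible at r8c8 ⇒ r8c8=1.
Step 48. [r4c7∈{7}] r4c7 is down to just 7. So r4c7=7.
Step 49. [r9c2∈{8}] r9c2 is down to just 8 ⇒ r9c2=8.
Step 50. [r7c4∈{6}] r7c4's peers cover all but 6 ⇒ r7c4=6.
Step 51. [r5c8∈{5}] r5c8's peers cover all but 5. So r5c8=5.
Step 52. [r2c9∈{4}] r2c9's peers cover all but 4. So r2c9=4.

Answer: 1 9 8 4 6 3 5 2 7 / 7 5 2 8 9 1 3 6 4 / 6 3 4 5 7 2 8 9 1 / 2 4 1 9 5 6 7 3 8 / 8 6 3 7 1 4 9 5 2 / 9 7 5 2 3 8 1 4 6 / 3 1 7 6 4 9 2 8 5 / 5 2 6 3 8 7 4 1 9 / 4 8 9 1 2 5 6 7 3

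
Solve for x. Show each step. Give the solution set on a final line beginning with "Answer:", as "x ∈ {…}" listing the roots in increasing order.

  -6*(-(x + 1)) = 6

Step 1. [-6*(-(x + 1)) = 6] -6 out front; divide by -6. So div: -(x + 1) = -1.
Step 2. [-(x + 1) = -1] LHS negated; negate both sides ⇒ neg: x + 1 = 1.
Step 3. [x + 1 = 1] 1 comes off first (subtract 1). So sub: x = 0.

Answer: x ∈ {0}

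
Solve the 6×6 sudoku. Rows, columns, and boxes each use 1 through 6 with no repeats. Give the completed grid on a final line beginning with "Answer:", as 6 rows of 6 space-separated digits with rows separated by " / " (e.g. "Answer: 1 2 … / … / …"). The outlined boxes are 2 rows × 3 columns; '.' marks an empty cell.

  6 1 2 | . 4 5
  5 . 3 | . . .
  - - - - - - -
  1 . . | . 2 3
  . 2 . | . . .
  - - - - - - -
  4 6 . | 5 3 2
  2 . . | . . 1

Step 1. [r4c6∈{4,6}] col 6 places 4 nowhere but r4c6 ⇒ r4c6=4.
Step 2. [r3c4∈{6}] nothing but 6 survives at r3c4, so r3c4=6.
Step 3. [r6c3∈{5}] r6c3 is down to just 5. So r6c3=5.
Step 4. [r4c4∈{1}] nothing but 1 survives at r4c4, so r4c4=1.
Step 5. [r2c2∈{4}] r2c2 is down to just 4. So r2c2=4.
Step 6. [r2c6∈{6}] nothing but 6 survives at r2c6. So r2c6=6.
Step 7. [r2c5∈{1}] r2c5's peers cover all but 1 ⇒ r2c5=1.
Step 8. [r1c4∈{3}] r1c4's peers cover all but 3. So r1c4=3.
Step 9. [r4c3∈{6}] r4c3 has the single candidate 6. So r4c3=6.
Step 10. [r3c3∈{4}] r3c3 has the single candidate 4. So r3c3=4.
Step 11. [r5c3∈{1}] r5c3 has the single candidate 1 ⇒ r5c3=1.
Step 12. [r4c5∈{5}] r4c5 has the single candidate 5. So r4c5=5.
Step 13. [r4c1∈{3}] r4c1 is down to just 3, so r4c1=3.
Step 14. [r6c4∈{4}] only 4 remains possible at r6c4 ⇒ r6c4=4.
Step 15. [r3c2∈{5}] r3c2 has the single candidate 5 ⇒ r3c2=5.
Step 16. [r2c4∈{2}] r2c4 has the single candidate 2, so r2c4=2.
Step 17. [r6c5∈{6}] r6c5 is down to just 6. So r6c5=6.
Step 18. [r6c2∈{3}] r6c2's peers cover all but 3 ⇒ r6c2=3.

Answer: 6 1 2 3 4 5 / 5 4 3 2 1 6 / 1 5 4 6 2 3 / 3 2 6 1 5 4 / 4 6 1 5 3 2 / 2 3 5 4 6 1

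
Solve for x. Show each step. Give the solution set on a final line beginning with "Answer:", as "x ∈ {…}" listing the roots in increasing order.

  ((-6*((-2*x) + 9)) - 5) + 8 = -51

Step 1. [((-6*((-2*x) + 9)) - 5) + 8 = -51] the outer +8 inverts by subtracting 8 ⇒ sub: (-6*((-2*x) + 9)) - 5 = -59.
Step 2. [(-6*((-2*x) + 9)) - 5 = -59] add 5: x sits inside (… - 5) ⇒ sub: -6*((-2*x) + 9) = -54.
Step 3. [-6*((-2*x) + 9) = -54] -6·(inner) — divide through by -6, so div: (-2*x) + 9 = 9.
Step 4. [(-2*x) + 9 = 9] peel the +9: subtract 9 from each side, so sub: -2*x = 0.
Step 5. [-2*x = 0] -2 out front; divide by -2 ⇒ div: x = 0.

Answer: x ∈ {0}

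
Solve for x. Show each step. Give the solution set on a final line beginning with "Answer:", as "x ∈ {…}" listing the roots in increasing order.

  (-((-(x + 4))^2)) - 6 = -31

Step 1. [(-((-(x + 4))^2)) - 6 = -31] -6 is outermost — add 6 both sides ⇒ sub: -((-(x + 4))^2) = -25.
Step 2. [-((-(x + 4))^2) = -25] LHS negated; negate both sides. So neg: (-(x + 4))^2 = 25.
Step 3. [(-(x + 4))^2 = 25] 25 ≥ 0, LHS is (·)² — take ±√. So sqrt: -(x + 4) = 5 or -5.
Step 4. [-(x + 4) = 5 or -5] LHS negated; negate both sides. So neg: x + 4 = -5 or 5.
Step 5. [x + 4 = -5 or 5] peel the +4: subtract 4 from each side, so sub: x = -9 or 1.

Answer: x ∈ {-9, 1}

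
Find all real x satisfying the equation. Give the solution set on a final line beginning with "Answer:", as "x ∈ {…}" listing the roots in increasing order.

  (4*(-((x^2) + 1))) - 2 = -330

Step 1. [(4*(-((x^2) + 1))) - 2 = -330] peel the -2: add 2 from each side ⇒ sub: 4*(-((x^2) + 1)) = -328.
Step 2. [4*(-((x^2) + 1)) = -328] 4·(inner) — divide through by 4, so div: -((x^2) + 1) = -82.
Step 3. [-((x^2) + 1) = -82] flip signs both sides, so neg: (x^2) + 1 = 82.
Step 4. [(x^2) + 1 = 82] 1 comes off first (subtract 1). So sub: x^2 = 81.
Step 5. [x^2 = 81] LHS squared, RHS 81 ≥ 0: apply √ (±) ⇒ sqrt: x = 9 or -9.

Answer: x ∈ {-9, 9}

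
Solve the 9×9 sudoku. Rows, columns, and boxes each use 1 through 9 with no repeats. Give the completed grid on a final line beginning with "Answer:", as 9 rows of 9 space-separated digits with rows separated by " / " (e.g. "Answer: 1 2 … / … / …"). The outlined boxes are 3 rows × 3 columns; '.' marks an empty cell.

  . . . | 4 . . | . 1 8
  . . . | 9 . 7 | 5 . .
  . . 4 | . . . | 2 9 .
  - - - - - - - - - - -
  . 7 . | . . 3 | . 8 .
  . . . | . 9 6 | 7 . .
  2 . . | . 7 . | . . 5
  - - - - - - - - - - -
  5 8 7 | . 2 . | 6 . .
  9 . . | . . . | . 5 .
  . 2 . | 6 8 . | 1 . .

Step 1. [r1c7∈{3}] r1c7 is down to just 3. So r1c7=3.
Step 2. [r9c3∈{3}] r9c3 has the single candidate 3. So r9c3=3.
Step 3. [r9c1∈{4}] r9c1 has the single candidate 4, so r9c1=4.
Step 4. [r8c9∈{2,3,4,7}] across row 8, 2 lands solely at r8c9, so r8c9=2.
Step 5. [r2c3∈{1,2,6,8}] in row 2, 2 fits only at r2c3. So r2c3=2.
Step 6. [r2c1∈{1,3,6,8}] across row 2, 8 lands solely at r2c1. So r2c1=8.
Step 7. [r3c9∈{6,7}] box 3 places 7 nowhere but r3c9. So r3c9=7.
Step 8. [r9c6∈{5,9}] in row 9, 5 fits only at r9c6, so r9c6=5.
Step 9. [r4c4∈{1,2,5}] r4c4 is the only open cell in row 4 admitting 2 ⇒ r4c4=2.
Step 10. [r7c6∈{1,4,9}] across col 6, 9 lands solely at r7c6, so r7c6=9.
Step 11. [r7c4∈{1,3}] 1 has one home in row 7: r7c4 ⇒ r7c4=1.
Step 12. [r6c4∈{8}] r6c4 is down to just 8. So r6c4=8.
Step 13. [r5c4∈{5}] nothing but 5 survives at r5c4, so r5c4=5.
Step 14. [r3c4∈{3}] only 3 remains possible at r3c4, so r3c4=3.
Step 15. [r5c1∈{1,3}] r5c1 is the only open cell in col 1 admitting 3, so r5c1=3.
Step 16. [r4c3∈{1,5,6,9}] 5 has one home in row 4: r4c3 ⇒ r4c3=5.
Step 17. [r8c6∈{4}] only 4 remains possible at r8c6. So r8c6=4.
Step 18. [r6c6∈{1}] only 1 remains possible at r6c6. So r6c6=1.
Step 19. [r6c8∈{3,4,6}] row 6 places 3 nowhere but r6c8 ⇒ r6c8=3.
Step 20. [r4c9∈{1,4,6,9}] in box 6, 6 fits only at r4c9, so r4c9=6.
Step 21. [r5c9∈{1,4}] in col 9, 1 fits only at r5c9, so r5c9=1.
Step 22. [r7c8∈{4}] r7c8 is down to just 4 ⇒ r7c8=4.
Step 23. [r2c8∈{6}] r2c8 is down to just 6, so r2c8=6.
Step 24. [r8c3∈{1,6}] col 3 places 1 nowhere but r8c3. So r8c3=1.
Step 25. [r8c2∈{6}] nothing but 6 survives at r8c2. So r8c2=6.
Step 26. [r4c7∈{4,9}] r4c7 is the only open cell in row 4 admitting 9. So r4c7=9.
Step 27. [r6c3∈{6,9}] row 6 places 6 nowhere but r6c3, so r6c3=6.
Step 28. [r2c5∈{1}] nothing but 1 survives at r2c5, so r2c5=1.
Step 29. [r6c2∈{4,9}] in row 6, 9 fits only at r6c2 ⇒ r6c2=9.
Step 30. [r3c2∈{1,5}] across col 2, 1 lands solely at r3c2, so r3c2=1.
Step 31. [r3c5∈{5,6}] row 3 places 5 nowhere but r3c5. So r3c5=5.
Step 32. [r1c5∈{6}] r1c5's peers cover all but 6. So r1c5=6.
Step 33. [r3c6∈{8}] nothing but 8 survives at r3c6 ⇒ r3c6=8.
Step 34. [r1c3∈{9}] only 9 remains possible at r1c3, so r1c3=9.
Step 35. [r9c8∈{7}] only 7 remains possible at r9c8, so r9c8=7.
Step 36. [r1c2∈{5}] only 5 remains possible at r1c2. So r1c2=5.
Step 37. [r5c3∈{8}] r5c3 has the single candidate 8. So r5c3=8.
Step 38. [r8c7∈{8}] r8c7 is down to just 8. So r8c7=8.
Step 39. [r1c1∈{7}] r1c1 is down to just 7 ⇒ r1c1=7.
Step 40. [r9c9∈{9}] r9c9 has the single candidate 9, so r9c9=9.
Step 41. [r5c8∈{2}] r5c8 has the single candidate 2, so r5c8=2.
Step 42. [r4c5∈{4}] r4c5 is down to just 4, so r4c5=4.
Step 43. [r4c1∈{1}] nothing but 1 survives at r4c1. So r4c1=1.
Step 44. [r2c2∈{3}] only 3 remains possible at r2c2. So r2c2=3.
Step 45. [r3c1∈{6}] r3c1 has the single candidate 6, so r3c1=6.
Step 46. [r5c2∈{4}] only 4 remains possible at r5c2, so r5c2=4.
Step 47. [r8c5∈{3}] only 3 remains possible at r8c5 ⇒ r8c5=3.
Step 48. [r7c9∈{3}] r7c9's peers cover all but 3 ⇒ r7c9=3.
Step 49. [r1c6∈{2}] r1c6's peers cover all but 2. So r1c6=2.
Step 50. [r8c4∈{7}] nothing but 7 survives at r8c4, so r8c4=7.
Step 51. [r2c9∈{4}] r2c9 has the single candidate 4, so r2c9=4.
Step 52. [r6c7∈{4}] nothing but 4 survives at r6c7, so r6c7=4.

Answer: 7 5 9 4 6 2 3 1 8 / 8 3 2 9 1 7 5 6 4 / 6 1 4 3 5 8 2 9 7 / 1 7 5 2 4 3 9 8 6 / 3 4 8 5 9 6 7 2 1 / 2 9 6 8 7 1 4 3 5 / 5 8 7 1 2 9 6 4 3 / 9 6 1 7 3 4 8 5 2 / 4 2 3 6 8 5 1 7 9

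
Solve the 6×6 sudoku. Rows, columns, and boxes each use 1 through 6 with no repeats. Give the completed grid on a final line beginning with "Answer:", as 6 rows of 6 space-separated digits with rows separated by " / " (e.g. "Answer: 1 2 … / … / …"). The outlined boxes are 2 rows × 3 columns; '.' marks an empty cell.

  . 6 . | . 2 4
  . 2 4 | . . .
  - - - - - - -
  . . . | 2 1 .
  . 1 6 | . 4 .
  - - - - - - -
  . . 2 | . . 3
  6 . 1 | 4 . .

Step 1. [r2c5∈{3,5,6}] col 5 places 3 nowhere but r2c5. So r2c5=3.
Step 2. [r4c6∈{5}] nothing but 5 survives at r4c6. So r4c6=5.
Step 3. [r5c4∈{1,5,6}] r5c4 is the only open cell in row 5 admitting 1, so r5c4=1.
Step 4. [r1c1∈{1,3,5}] in row 1, 1 fits only at r1c1 ⇒ r1c1=1.
Step 5. [r2c1∈{5}] r2c1 is down to just 5, so r2c1=5.
Step 6. [r6c2∈{3,5}] r6c2 is the only open cell in row 6 admitting 3. So r6c2=3.
Step 7. [r5c2∈{4,5}] 5 has one home in box 5: r5c2 ⇒ r5c2=5.
Step 8. [r3c6∈{6}] r3c6's peers cover all but 6, so r3c6=6.
Step 9. [r4c4∈{3}] r4c4 has the single candidate 3 ⇒ r4c4=3.
Step 10. [r3c1∈{3,4}] in col 1, 3 fits only at r3c1 ⇒ r3c1=3.
Step 11. [r1c4∈{5}] r1c4's peers cover all but 5, so r1c4=5.
Step 12. [r5c5∈{6}] r5c5's peers cover all but 6, so r5c5=6.
Step 13. [r3c3∈{5}] r3c3's peers cover all but 5 ⇒ r3c3=5.
Step 14. [r2c6∈{1}] r2c6 is down to just 1. So r2c6=1.
Step 15. [r4c1∈{2}] r4c1 has the single candidate 2 ⇒ r4c1=2.
Step 16. [r3c2∈{4}] r3c2 is down to just 4 ⇒ r3c2=4.
Step 17. [r6c6∈{2}] only 2 remains possible at r6c6, so r6c6=2.
Step 18. [r2c4∈{6}] r2c4 has the single candidate 6, so r2c4=6.
Step 19. [r1c3∈{3}] nothing but 3 survives at r1c3, so r1c3=3.
Step 20. [r5c1∈{4}] only 4 remains possible at r5c1 ⇒ r5c1=4.
Step 21. [r6c5∈{5}] nothing but 5 survives at r6c5. So r6c5=5.

Answer: 1 6 3 5 2 4 / 5 2 4 6 3 1 / 3 4 5 2 1 6 / 2 1 6 3 4 5 / 4 5 2 1 6 3 / 6 3 1 4 5 2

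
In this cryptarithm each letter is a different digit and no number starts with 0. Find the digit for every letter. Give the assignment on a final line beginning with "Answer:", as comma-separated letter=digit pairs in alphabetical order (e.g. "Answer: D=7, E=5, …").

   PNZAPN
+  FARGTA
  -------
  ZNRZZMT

Step 1. [col 1: N + A ≡ T (mod 10)] several values work for N in column 1 (N + A ≡ T (mod 10), carry-in 0); try N=2 ⇒ N=2.
Step 2. [Z] the sum has 7 digits but both addends have 6; that extra leading digit Z is the final carry, namely 1 ⇒ Z=1.
Step 3. [col 1: N + A ≡ T (mod 10)] column 1 (N + A ≡ T (mod 10), carry-in 0) doesn't pin T yet; pick T=8 and continue ⇒ T=8.
Step 4. [col 1: N + A ≡ T (mod 10)] from column 1 (N=2, T=8, carry-in 0, digits 1,2,8 already taken and all letters distinct): A must equal 6. So A=6.
Step 5. [col 2: P + T ≡ M (mod 10)] P=5 is one option consistent with column 2 (P + T ≡ M (mod 10), carry-in 0) — take it. So P=5.
Step 6. [col 2: P + T ≡ M (mod 10)] column 2 reads P+T+carry(0)=M with P=5, T=8; with digits 1,2,5,6,8 already taken and all letters distinct, the only value for M is 3 ⇒ M=3.
Step 7. [col 3: A + G ≡ Z (mod 10)] column 3: given A=6, Z=1, carry-in 1, and digits 1,2,3,5,6,8 already taken and all letters distinct, A+G≡Z (mod 10) forces G=4, so G=4.
Step 8. [col 4: Z + R ≡ Z (mod 10)] in column 4 we have Z+R≡Z with carry-in 1; given Z=1 and digits 1,2,3,4,5,6,8 already taken and all letters distinct, that pins R to 9, so R=9.
Step 9. [col 6: P + F ≡ N (mod 10)] column 6: given P=5, N=2, carry-in 0, and digits 1,2,3,4,5,6,8,9 already taken and all letters distinct, P+F≡N (mod 10) forces F=7 ⇒ F=7.

Answer: A=6, F=7, G=4, M=3, N=2, P=5, R=9, T=8, Z=1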